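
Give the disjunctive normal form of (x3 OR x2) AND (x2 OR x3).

(x3 OR x2) AND (x2 OR x3)
= (x3 AND x2) OR (x3 AND x3) OR (x2 AND x2) OR (x2 AND x3)   (distribute AND over OR)
= x3 OR x2   (simplify)

x3 OR x2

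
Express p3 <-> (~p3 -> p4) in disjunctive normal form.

p3 <-> (~p3 -> p4)
⇔ (p3 -> (~p3 -> p4)) & ((~p3 -> p4) -> p3)   [eliminate <->]
⇔ (~p3 | (~p3 -> p4)) & ((~p3 -> p4) -> p3)   [eliminate ->]
⇔ (~p3 | ~~p3 | p4) & ((~p3 -> p4) -> p3)   [eliminate ->]
⇔ (~p3 | ~~p3 | p4) & (~(~p3 -> p4) | p3)   [eliminate ->]
⇔ (~p3 | ~~p3 | p4) & (~(~~p3 | p4) | p3)   [eliminate ->]
⇔ (~p3 | p3 | p4) & (~(~~p3 | p4) | p3)   [double negation]
⇔ (~p3 | p3 | p4) & ((~~~p3 & ~p4) | p3)   [De Morgan]
⇔ (~p3 | p3 | p4) & ((~p3 & ~p4) | p3)   [double negation]
⇔ (~p3 & ~p3 & ~p4) | (~p3 & p3) | (p3 & ~p3 & ~p4) | (p3 & p3) | (p4 & ~p3 & ~p4) | (p4 & p3)   [distribute & over |]
⇔ (~p3 & ~p4) | p3   [simplify]

(~p3 & ~p4) | p3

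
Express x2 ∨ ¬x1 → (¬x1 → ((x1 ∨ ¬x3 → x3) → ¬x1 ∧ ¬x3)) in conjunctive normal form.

x1 ∨ ¬x3

x2 ∨ ¬x1 → (¬x1 → ((x1 ∨ ¬x3 → x3) → ¬x1 ∧ ¬x3))
= ¬(x2 ∨ ¬x1) ∨ (¬x1 → ((x1 ∨ ¬x3 → x3) → ¬x1 ∧ ¬x3))   [eliminate →]
= ¬(x2 ∨ ¬x1) ∨ ¬¬x1 ∨ ((x1 ∨ ¬x3 → x3) → ¬x1 ∧ ¬x3)   [eliminate →]
= ¬(x2 ∨ ¬x1) ∨ ¬¬x1 ∨ ¬(x1 ∨ ¬x3 → x3) ∨ ¬x1 ∧ ¬x3   [eliminate →]
= ¬(x2 ∨ ¬x1) ∨ ¬¬x1 ∨ ¬(¬(x1 ∨ ¬x3) ∨ x3) ∨ ¬x1 ∧ ¬x3   [eliminate →]
= ¬x2 ∧ ¬¬x1 ∨ ¬¬x1 ∨ ¬(¬(x1 ∨ ¬x3) ∨ x3) ∨ ¬x1 ∧ ¬x3   [De Morgan]
= ¬x2 ∧ x1 ∨ ¬¬x1 ∨ ¬(¬(x1 ∨ ¬x3) ∨ x3) ∨ ¬x1 ∧ ¬x3   [double negation]
= ¬x2 ∧ x1 ∨ x1 ∨ ¬(¬(x1 ∨ ¬x3) ∨ x3) ∨ ¬x1 ∧ ¬x3   [double negation]
= ¬x2 ∧ x1 ∨ x1 ∨ ¬¬(x1 ∨ ¬x3) ∧ ¬x3 ∨ ¬x1 ∧ ¬x3   [De Morgan]
= ¬x2 ∧ x1 ∨ x1 ∨ (x1 ∨ ¬x3) ∧ ¬x3 ∨ ¬x1 ∧ ¬x3   [double negation]
= (¬x2 ∨ x1 ∨ x1 ∨ ¬x3 ∨ ¬x1) ∧ (¬x2 ∨ x1 ∨ x1 ∨ ¬x3 ∨ ¬x3) ∧ (¬x2 ∨ x1 ∨ ¬x3 ∨ ¬x1) ∧ (¬x2 ∨ x1 ∨ ¬x3 ∨ ¬x3) ∧ (x1 ∨ x1 ∨ x1 ∨ ¬x3 ∨ ¬x1) ∧ (x1 ∨ x1 ∨ x1 ∨ ¬x3 ∨ ¬x3) ∧ (x1 ∨ x1 ∨ ¬x3 ∨ ¬x1) ∧ (x1 ∨ x1 ∨ ¬x3 ∨ ¬x3)   [distribute ∨ over ∧]
= x1 ∨ ¬x3   [simplify]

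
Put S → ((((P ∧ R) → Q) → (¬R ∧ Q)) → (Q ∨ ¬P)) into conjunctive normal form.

¬S ∨ ¬P ∨ ¬R ∨ Q

S → ((((P ∧ R) → Q) → (¬R ∧ Q)) → (Q ∨ ¬P))
= ¬S ∨ ((((P ∧ R) → Q) → (¬R ∧ Q)) → (Q ∨ ¬P))   [eliminate →]
= ¬S ∨ ¬(((P ∧ R) → Q) → (¬R ∧ Q)) ∨ Q ∨ ¬P   [eliminate →]
= ¬S ∨ ¬(¬((P ∧ R) → Q) ∨ (¬R ∧ Q)) ∨ Q ∨ ¬P   [eliminate →]
= ¬S ∨ ¬(¬(¬(P ∧ R) ∨ Q) ∨ (¬R ∧ Q)) ∨ Q ∨ ¬P   [eliminate →]
= ¬S ∨ (¬¬(¬(P ∧ R) ∨ Q) ∧ ¬(¬R ∧ Q)) ∨ Q ∨ ¬P   [De Morgan]
= ¬S ∨ ((¬(P ∧ R) ∨ Q) ∧ ¬(¬R ∧ Q)) ∨ Q ∨ ¬P   [double negation]
= ¬S ∨ ((¬P ∨ ¬R ∨ Q) ∧ ¬(¬R ∧ Q)) ∨ Q ∨ ¬P   [De Morgan]
= ¬S ∨ ((¬P ∨ ¬R ∨ Q) ∧ (¬¬R ∨ ¬Q)) ∨ Q ∨ ¬P   [De Morgan]
= ¬S ∨ ((¬P ∨ ¬R ∨ Q) ∧ (R ∨ ¬Q)) ∨ Q ∨ ¬P   [double negation]
= (¬S ∨ ¬P ∨ ¬R ∨ Q ∨ Q ∨ ¬P) ∧ (¬S ∨ R ∨ ¬Q ∨ Q ∨ ¬P)   [distribute ∨ over ∧]
= ¬S ∨ ¬P ∨ ¬R ∨ Q   [simplify]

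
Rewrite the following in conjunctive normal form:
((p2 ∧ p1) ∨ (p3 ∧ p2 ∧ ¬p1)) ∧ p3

((p2 ∧ p1) ∨ (p3 ∧ p2 ∧ ¬p1)) ∧ p3
≡ (p2 ∨ p3) ∧ (p2 ∨ p2) ∧ (p2 ∨ ¬p1) ∧ (p1 ∨ p3) ∧ (p1 ∨ p2) ∧ (p1 ∨ ¬p1) ∧ p3   [distribute ∨ over ∧]
≡ p2 ∧ p3   [simplify]

p2 ∧ p3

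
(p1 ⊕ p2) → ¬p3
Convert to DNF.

(p1 ⊕ p2) → ¬p3
≡ ¬(p1 ⊕ p2) ∨ ¬p3
≡ ¬((p1 ∧ ¬p2) ∨ (¬p1 ∧ p2)) ∨ ¬p3
≡ (¬(p1 ∧ ¬p2) ∧ ¬(¬p1 ∧ p2)) ∨ ¬p3
≡ ((¬p1 ∨ ¬¬p2) ∧ ¬(¬p1 ∧ p2)) ∨ ¬p3
≡ ((¬p1 ∨ p2) ∧ ¬(¬p1 ∧ p2)) ∨ ¬p3
≡ ((¬p1 ∨ p2) ∧ (¬¬p1 ∨ ¬p2)) ∨ ¬p3
≡ ((¬p1 ∨ p2) ∧ (p1 ∨ ¬p2)) ∨ ¬p3
≡ (¬p1 ∧ p1) ∨ (¬p1 ∧ ¬p2) ∨ (p2 ∧ p1) ∨ (p2 ∧ ¬p2) ∨ ¬p3
≡ (¬p1 ∧ ¬p2) ∨ (p2 ∧ p1) ∨ ¬p3

(¬p1 ∧ ¬p2) ∨ (p2 ∧ p1) ∨ ¬p3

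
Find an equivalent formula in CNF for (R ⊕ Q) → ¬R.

(R ⊕ Q) → ¬R
⇔ ¬(R ⊕ Q) ∨ ¬R   [eliminate →]
⇔ ¬((R ∨ Q) ∧ ¬(R ∧ Q)) ∨ ¬R   [expand ⊕]
⇔ ¬(R ∨ Q) ∨ ¬¬(R ∧ Q) ∨ ¬R   [De Morgan]
⇔ (¬R ∧ ¬Q) ∨ ¬¬(R ∧ Q) ∨ ¬R   [De Morgan]
⇔ (¬R ∧ ¬Q) ∨ (R ∧ Q) ∨ ¬R   [double negation]
⇔ (¬R ∨ R ∨ ¬R) ∧ (¬R ∨ Q ∨ ¬R) ∧ (¬Q ∨ R ∨ ¬R) ∧ (¬Q ∨ Q ∨ ¬R)   [distribute ∨ over ∧]
⇔ ¬R ∨ Q   [simplify]

¬R ∨ Q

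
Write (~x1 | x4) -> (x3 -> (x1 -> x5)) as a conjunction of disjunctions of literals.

(~x1 | x4) -> (x3 -> (x1 -> x5))
⇔ ~(~x1 | x4) | (x3 -> (x1 -> x5))   [eliminate ->]
⇔ ~(~x1 | x4) | ~x3 | (x1 -> x5)   [eliminate ->]
⇔ ~(~x1 | x4) | ~x3 | ~x1 | x5   [eliminate ->]
⇔ (~~x1 & ~x4) | ~x3 | ~x1 | x5   [De Morgan]
⇔ (x1 & ~x4) | ~x3 | ~x1 | x5   [double negation]
⇔ (x1 | ~x3 | ~x1 | x5) & (~x4 | ~x3 | ~x1 | x5)   [distribute | over &]
⇔ ~x4 | ~x3 | ~x1 | x5   [simplify]

~x4 | ~x3 | ~x1 | x5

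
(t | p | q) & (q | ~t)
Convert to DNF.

(p & ~t) | q

(t | p | q) & (q | ~t)
≡ (t & q) | (t & ~t) | (p & q) | (p & ~t) | (q & q) | (q & ~t)   [distribute & over |]
≡ (p & ~t) | q   [simplify]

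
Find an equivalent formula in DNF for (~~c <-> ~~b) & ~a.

(~~c <-> ~~b) & ~a
≡ (~~c -> ~~b) & (~~b -> ~~c) & ~a   [eliminate <->]
≡ (~~~c | ~~b) & (~~b -> ~~c) & ~a   [eliminate ->]
≡ (~~~c | ~~b) & (~~~b | ~~c) & ~a   [eliminate ->]
≡ (~c | ~~b) & (~~~b | ~~c) & ~a   [double negation]
≡ (~c | b) & (~~~b | ~~c) & ~a   [double negation]
≡ (~c | b) & (~b | ~~c) & ~a   [double negation]
≡ (~c | b) & (~b | c) & ~a   [double negation]
≡ (~c & ~b & ~a) | (~c & c & ~a) | (b & ~b & ~a) | (b & c & ~a)   [distribute & over |]
≡ (~c & ~b & ~a) | (b & c & ~a)   [simplify]

(~c & ~b & ~a) | (b & c & ~a)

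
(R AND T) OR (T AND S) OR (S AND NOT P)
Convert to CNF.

(R OR S) AND (T OR S) AND (T OR NOT P)

(R AND T) OR (T AND S) OR (S AND NOT P)
⇔ (R OR T OR S) AND (R OR T OR NOT P) AND (R OR S OR S) AND (R OR S OR NOT P) AND (T OR T OR S) AND (T OR T OR NOT P) AND (T OR S OR S) AND (T OR S OR NOT P)   — distribute OR over AND
⇔ (R OR S) AND (T OR S) AND (T OR NOT P)   — simplify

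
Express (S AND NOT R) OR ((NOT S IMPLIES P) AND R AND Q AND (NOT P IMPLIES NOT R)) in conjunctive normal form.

(S AND NOT R) OR ((NOT S IMPLIES P) AND R AND Q AND (NOT P IMPLIES NOT R))
≡ (S AND NOT R) OR ((NOT NOT S OR P) AND R AND Q AND (NOT P IMPLIES NOT R))   [eliminate IMPLIES]
≡ (S AND NOT R) OR ((NOT NOT S OR P) AND R AND Q AND (NOT NOT P OR NOT R))   [eliminate IMPLIES]
≡ (S AND NOT R) OR ((S OR P) AND R AND Q AND (NOT NOT P OR NOT R))   [double negation]
≡ (S AND NOT R) OR ((S OR P) AND R AND Q AND (P OR NOT R))   [double negation]
≡ (S OR S OR P) AND (S OR R) AND (S OR Q) AND (S OR P OR NOT R) AND (NOT R OR S OR P) AND (NOT R OR R) AND (NOT R OR Q) AND (NOT R OR P OR NOT R)   [distribute OR over AND]
≡ (S OR P) AND (S OR R) AND (S OR Q) AND (NOT R OR Q) AND (NOT R OR P)   [simplify]

(S OR P) AND (S OR R) AND (S OR Q) AND (NOT R OR Q) AND (NOT R OR P)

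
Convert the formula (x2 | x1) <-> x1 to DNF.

(~x2 & ~x1) | x1

(x2 | x1) <-> x1
= ((x2 | x1) -> x1) & (x1 -> (x2 | x1))   [eliminate <->]
= (~(x2 | x1) | x1) & (x1 -> (x2 | x1))   [eliminate ->]
= (~(x2 | x1) | x1) & (~x1 | x2 | x1)   [eliminate ->]
= ((~x2 & ~x1) | x1) & (~x1 | x2 | x1)   [De Morgan]
= (~x2 & ~x1 & ~x1) | (~x2 & ~x1 & x2) | (~x2 & ~x1 & x1) | (x1 & ~x1) | (x1 & x2) | (x1 & x1)   [distribute & over |]
= (~x2 & ~x1) | x1   [simplify]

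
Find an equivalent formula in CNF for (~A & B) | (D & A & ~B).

(~A | D) & (~A | ~B) & (B | D) & (B | A)

(~A & B) | (D & A & ~B)
≡ (~A | D) & (~A | A) & (~A | ~B) & (B | D) & (B | A) & (B | ~B)   (distribute | over &)
≡ (~A | D) & (~A | ~B) & (B | D) & (B | A)   (simplify)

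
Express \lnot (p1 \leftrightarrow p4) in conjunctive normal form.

(p1 \lor p4) \land (\lnot p4 \lor \lnot p1)

\lnot (p1 \leftrightarrow p4)
≡ \lnot ((p1 \to p4) \land (p4 \to p1))   (eliminate \leftrightarrow)
≡ \lnot ((\lnot p1 \lor p4) \land (p4 \to p1))   (eliminate \to)
≡ \lnot ((\lnot p1 \lor p4) \land (\lnot p4 \lor p1))   (eliminate \to)
≡ \lnot (\lnot p1 \lor p4) \lor \lnot (\lnot p4 \lor p1)   (De Morgan)
≡ (\lnot \lnot p1 \land \lnot p4) \lor \lnot (\lnot p4 \lor p1)   (De Morgan)
≡ (p1 \land \lnot p4) \lor \lnot (\lnot p4 \lor p1)   (double negation)
≡ (p1 \land \lnot p4) \lor (\lnot \lnot p4 \land \lnot p1)   (De Morgan)
≡ (p1 \land \lnot p4) \lor (p4 \land \lnot p1)   (double negation)
≡ (p1 \lor p4) \land (p1 \lor \lnot p1) \land (\lnot p4 \lor p4) \land (\lnot p4 \lor \lnot p1)   (distribute \lor over \land)
≡ (p1 \lor p4) \land (\lnot p4 \lor \lnot p1)   (simplify)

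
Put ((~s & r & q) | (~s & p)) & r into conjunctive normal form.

((~s & r & q) | (~s & p)) & r
≡ (~s | ~s) & (~s | p) & (r | ~s) & (r | p) & (q | ~s) & (q | p) & r   [distribute | over &]
≡ ~s & (q | p) & r   [simplify]

~s & (q | p) & r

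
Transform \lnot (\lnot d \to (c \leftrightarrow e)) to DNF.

\lnot (\lnot d \to (c \leftrightarrow e))
≡ \lnot (\lnot \lnot d \lor (c \leftrightarrow e))
≡ \lnot (\lnot \lnot d \lor (c \to e) \land (e \to c))
≡ \lnot (\lnot \lnot d \lor (\lnot c \lor e) \land (e \to c))
≡ \lnot (\lnot \lnot d \lor (\lnot c \lor e) \land (\lnot e \lor c))
≡ \lnot \lnot \lnot d \land \lnot ((\lnot c \lor e) \land (\lnot e \lor c))
≡ \lnot d \land \lnot ((\lnot c \lor e) \land (\lnot e \lor c))
≡ \lnot d \land (\lnot (\lnot c \lor e) \lor \lnot (\lnot e \lor c))
≡ \lnot d \land (\lnot \lnot c \land \lnot e \lor \lnot (\lnot e \lor c))
≡ \lnot d \land (c \land \lnot e \lor \lnot (\lnot e \lor c))
≡ \lnot d \land (c \land \lnot e \lor \lnot \lnot e \land \lnot c)
≡ \lnot d \land (c \land \lnot e \lor e \land \lnot c)
≡ \lnot d \land c \land \lnot e \lor \lnot d \land e \land \lnot c

\lnot d \land c \land \lnot e \lor \lnot d \land e \land \lnot c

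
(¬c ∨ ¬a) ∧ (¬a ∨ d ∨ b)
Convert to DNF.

(¬c ∨ ¬a) ∧ (¬a ∨ d ∨ b)
⇔ ¬c ∧ ¬a ∨ ¬c ∧ d ∨ ¬c ∧ b ∨ ¬a ∧ ¬a ∨ ¬a ∧ d ∨ ¬a ∧ b   [distribute ∧ over ∨]
⇔ ¬c ∧ d ∨ ¬c ∧ b ∨ ¬a   [simplify]

¬c ∧ d ∨ ¬c ∧ b ∨ ¬a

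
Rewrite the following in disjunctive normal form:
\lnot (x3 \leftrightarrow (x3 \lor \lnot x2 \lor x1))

(\lnot x2 \land \lnot x3) \lor (x1 \land \lnot x3)

\lnot (x3 \leftrightarrow (x3 \lor \lnot x2 \lor x1))
≡ \lnot ((x3 \to (x3 \lor \lnot x2 \lor x1)) \land ((x3 \lor \lnot x2 \lor x1) \to x3))   (eliminate \leftrightarrow)
≡ \lnot ((\lnot x3 \lor x3 \lor \lnot x2 \lor x1) \land ((x3 \lor \lnot x2 \lor x1) \to x3))   (eliminate \to)
≡ \lnot ((\lnot x3 \lor x3 \lor \lnot x2 \lor x1) \land (\lnot (x3 \lor \lnot x2 \lor x1) \lor x3))   (eliminate \to)
≡ \lnot (\lnot x3 \lor x3 \lor \lnot x2 \lor x1) \lor \lnot (\lnot (x3 \lor \lnot x2 \lor x1) \lor x3)   (De Morgan)
≡ (\lnot \lnot x3 \land \lnot x3 \land \lnot \lnot x2 \land \lnot x1) \lor \lnot (\lnot (x3 \lor \lnot x2 \lor x1) \lor x3)   (De Morgan)
≡ (x3 \land \lnot x3 \land \lnot \lnot x2 \land \lnot x1) \lor \lnot (\lnot (x3 \lor \lnot x2 \lor x1) \lor x3)   (double negation)
≡ (x3 \land \lnot x3 \land x2 \land \lnot x1) \lor \lnot (\lnot (x3 \lor \lnot x2 \lor x1) \lor x3)   (double negation)
≡ (x3 \land \lnot x3 \land x2 \land \lnot x1) \lor (\lnot \lnot (x3 \lor \lnot x2 \lor x1) \land \lnot x3)   (De Morgan)
≡ (x3 \land \lnot x3 \land x2 \land \lnot x1) \lor ((x3 \lor \lnot x2 \lor x1) \land \lnot x3)   (double negation)
≡ (x3 \land \lnot x3 \land x2 \land \lnot x1) \lor (x3 \land \lnot x3) \lor (\lnot x2 \land \lnot x3) \lor (x1 \land \lnot x3)   (distribute \land over \lor)
≡ (\lnot x2 \land \lnot x3) \lor (x1 \land \lnot x3)   (simplify)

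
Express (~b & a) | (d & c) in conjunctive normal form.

(~b & a) | (d & c)
≡ (~b | d) & (~b | c) & (a | d) & (a | c)

(~b | d) & (~b | c) & (a | d) & (a | c)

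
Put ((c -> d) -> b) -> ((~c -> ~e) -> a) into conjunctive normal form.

(~c | d | a) & (~b | ~c | a) & (~b | e | a)

((c -> d) -> b) -> ((~c -> ~e) -> a)
≡ ~((c -> d) -> b) | ((~c -> ~e) -> a)
≡ ~(~(c -> d) | b) | ((~c -> ~e) -> a)
≡ ~(~(~c | d) | b) | ((~c -> ~e) -> a)
≡ ~(~(~c | d) | b) | ~(~c -> ~e) | a
≡ ~(~(~c | d) | b) | ~(~~c | ~e) | a
≡ (~~(~c | d) & ~b) | ~(~~c | ~e) | a
≡ ((~c | d) & ~b) | ~(~~c | ~e) | a
≡ ((~c | d) & ~b) | (~~~c & ~~e) | a
≡ ((~c | d) & ~b) | (~c & ~~e) | a
≡ ((~c | d) & ~b) | (~c & e) | a
≡ (~c | d | ~c | a) & (~c | d | e | a) & (~b | ~c | a) & (~b | e | a)
≡ (~c | d | a) & (~b | ~c | a) & (~b | e | a)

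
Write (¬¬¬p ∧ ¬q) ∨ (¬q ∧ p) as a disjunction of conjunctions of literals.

(¬p ∧ ¬q) ∨ (¬q ∧ p)

(¬¬¬p ∧ ¬q) ∨ (¬q ∧ p)
⇔ (¬p ∧ ¬q) ∨ (¬q ∧ p)   [double negation]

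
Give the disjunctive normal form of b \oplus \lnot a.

(b \land a) \lor (\lnot b \land \lnot a)

b \oplus \lnot a
≡ (b \land \lnot \lnot a) \lor (\lnot b \land \lnot a)
≡ (b \land a) \lor (\lnot b \land \lnot a)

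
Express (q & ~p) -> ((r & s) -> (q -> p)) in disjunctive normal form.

(q & ~p) -> ((r & s) -> (q -> p))
≡ ~(q & ~p) | ((r & s) -> (q -> p))   — eliminate ->
≡ ~(q & ~p) | ~(r & s) | (q -> p)   — eliminate ->
≡ ~(q & ~p) | ~(r & s) | ~q | p   — eliminate ->
≡ ~q | ~~p | ~(r & s) | ~q | p   — De Morgan
≡ ~q | p | ~(r & s) | ~q | p   — double negation
≡ ~q | p | ~r | ~s | ~q | p   — De Morgan
≡ ~q | p | ~r | ~s   — simplify

~q | p | ~r | ~s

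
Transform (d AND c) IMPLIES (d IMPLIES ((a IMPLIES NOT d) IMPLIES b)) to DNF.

(d AND c) IMPLIES (d IMPLIES ((a IMPLIES NOT d) IMPLIES b))
= NOT (d AND c) OR (d IMPLIES ((a IMPLIES NOT d) IMPLIES b))   — eliminate IMPLIES
= NOT (d AND c) OR NOT d OR ((a IMPLIES NOT d) IMPLIES b)   — eliminate IMPLIES
= NOT (d AND c) OR NOT d OR NOT (a IMPLIES NOT d) OR b   — eliminate IMPLIES
= NOT (d AND c) OR NOT d OR NOT (NOT a OR NOT d) OR b   — eliminate IMPLIES
= NOT d OR NOT c OR NOT d OR NOT (NOT a OR NOT d) OR b   — De Morgan
= NOT d OR NOT c OR NOT d OR (NOT NOT a AND NOT NOT d) OR b   — De Morgan
= NOT d OR NOT c OR NOT d OR (a AND NOT NOT d) OR b   — double negation
= NOT d OR NOT c OR NOT d OR (a AND d) OR b   — double negation
= NOT d OR NOT c OR (a AND d) OR b   — simplify

NOT d OR NOT c OR (a AND d) OR b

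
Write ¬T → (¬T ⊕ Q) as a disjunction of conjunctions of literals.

¬T → (¬T ⊕ Q)
= ¬¬T ∨ (¬T ⊕ Q)   [eliminate →]
= ¬¬T ∨ (¬T ∧ ¬Q) ∨ (¬¬T ∧ Q)   [expand ⊕]
= T ∨ (¬T ∧ ¬Q) ∨ (¬¬T ∧ Q)   [double negation]
= T ∨ (¬T ∧ ¬Q) ∨ (T ∧ Q)   [double negation]
= T ∨ (¬T ∧ ¬Q)   [simplify]

T ∨ (¬T ∧ ¬Q)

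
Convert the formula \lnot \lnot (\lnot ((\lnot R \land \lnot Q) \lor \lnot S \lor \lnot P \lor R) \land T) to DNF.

Q \land S \land P \land \lnot R \land T

\lnot \lnot (\lnot ((\lnot R \land \lnot Q) \lor \lnot S \lor \lnot P \lor R) \land T)
≡ \lnot ((\lnot R \land \lnot Q) \lor \lnot S \lor \lnot P \lor R) \land T   [double negation]
≡ \lnot (\lnot R \land \lnot Q) \land \lnot \lnot S \land \lnot \lnot P \land \lnot R \land T   [De Morgan]
≡ (\lnot \lnot R \lor \lnot \lnot Q) \land \lnot \lnot S \land \lnot \lnot P \land \lnot R \land T   [De Morgan]
≡ (R \lor \lnot \lnot Q) \land \lnot \lnot S \land \lnot \lnot P \land \lnot R \land T   [double negation]
≡ (R \lor Q) \land \lnot \lnot S \land \lnot \lnot P \land \lnot R \land T   [double negation]
≡ (R \lor Q) \land S \land \lnot \lnot P \land \lnot R \land T   [double negation]
≡ (R \lor Q) \land S \land P \land \lnot R \land T   [double negation]
≡ (R \land S \land P \land \lnot R \land T) \lor (Q \land S \land P \land \lnot R \land T)   [distribute \land over \lor]
≡ Q \land S \land P \land \lnot R \land T   [simplify]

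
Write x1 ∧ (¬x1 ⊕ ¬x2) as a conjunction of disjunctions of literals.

x1 ∧ (¬x1 ⊕ ¬x2)
≡ x1 ∧ (¬x1 ∨ ¬x2) ∧ ¬(¬x1 ∧ ¬x2)   [expand ⊕]
≡ x1 ∧ (¬x1 ∨ ¬x2) ∧ (¬¬x1 ∨ ¬¬x2)   [De Morgan]
≡ x1 ∧ (¬x1 ∨ ¬x2) ∧ (x1 ∨ ¬¬x2)   [double negation]
≡ x1 ∧ (¬x1 ∨ ¬x2) ∧ (x1 ∨ x2)   [double negation]
≡ x1 ∧ (¬x1 ∨ ¬x2)   [simplify]

x1 ∧ (¬x1 ∨ ¬x2)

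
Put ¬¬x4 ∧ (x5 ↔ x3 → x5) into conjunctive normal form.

¬¬x4 ∧ (x5 ↔ x3 → x5)
= ¬¬x4 ∧ (x5 → (x3 → x5)) ∧ ((x3 → x5) → x5)   — eliminate ↔
= ¬¬x4 ∧ (¬x5 ∨ (x3 → x5)) ∧ ((x3 → x5) → x5)   — eliminate →
= ¬¬x4 ∧ (¬x5 ∨ ¬x3 ∨ x5) ∧ ((x3 → x5) → x5)   — eliminate →
= ¬¬x4 ∧ (¬x5 ∨ ¬x3 ∨ x5) ∧ (¬(x3 → x5) ∨ x5)   — eliminate →
= ¬¬x4 ∧ (¬x5 ∨ ¬x3 ∨ x5) ∧ (¬(¬x3 ∨ x5) ∨ x5)   — eliminate →
= x4 ∧ (¬x5 ∨ ¬x3 ∨ x5) ∧ (¬(¬x3 ∨ x5) ∨ x5)   — double negation
= x4 ∧ (¬x5 ∨ ¬x3 ∨ x5) ∧ (¬¬x3 ∧ ¬x5 ∨ x5)   — De Morgan
= x4 ∧ (¬x5 ∨ ¬x3 ∨ x5) ∧ (x3 ∧ ¬x5 ∨ x5)   — double negation
= x4 ∧ (¬x5 ∨ ¬x3 ∨ x5) ∧ (x3 ∨ x5) ∧ (¬x5 ∨ x5)   — distribute ∨ over ∧
= x4 ∧ (x3 ∨ x5)   — simplify

x4 ∧ (x3 ∨ x5)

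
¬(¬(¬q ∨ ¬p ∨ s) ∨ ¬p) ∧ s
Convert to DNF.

¬(¬(¬q ∨ ¬p ∨ s) ∨ ¬p) ∧ s
= ¬¬(¬q ∨ ¬p ∨ s) ∧ ¬¬p ∧ s
= (¬q ∨ ¬p ∨ s) ∧ ¬¬p ∧ s
= (¬q ∨ ¬p ∨ s) ∧ p ∧ s
= (¬q ∧ p ∧ s) ∨ (¬p ∧ p ∧ s) ∨ (s ∧ p ∧ s)
= s ∧ p

s ∧ p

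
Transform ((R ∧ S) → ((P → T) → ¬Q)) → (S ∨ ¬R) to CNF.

S ∨ ¬R

((R ∧ S) → ((P → T) → ¬Q)) → (S ∨ ¬R)
⇔ ¬((R ∧ S) → ((P → T) → ¬Q)) ∨ S ∨ ¬R   [eliminate →]
⇔ ¬(¬(R ∧ S) ∨ ((P → T) → ¬Q)) ∨ S ∨ ¬R   [eliminate →]
⇔ ¬(¬(R ∧ S) ∨ ¬(P → T) ∨ ¬Q) ∨ S ∨ ¬R   [eliminate →]
⇔ ¬(¬(R ∧ S) ∨ ¬(¬P ∨ T) ∨ ¬Q) ∨ S ∨ ¬R   [eliminate →]
⇔ (¬¬(R ∧ S) ∧ ¬¬(¬P ∨ T) ∧ ¬¬Q) ∨ S ∨ ¬R   [De Morgan]
⇔ (R ∧ S ∧ ¬¬(¬P ∨ T) ∧ ¬¬Q) ∨ S ∨ ¬R   [double negation]
⇔ (R ∧ S ∧ (¬P ∨ T) ∧ ¬¬Q) ∨ S ∨ ¬R   [double negation]
⇔ (R ∧ S ∧ (¬P ∨ T) ∧ Q) ∨ S ∨ ¬R   [double negation]
⇔ (R ∨ S ∨ ¬R) ∧ (S ∨ S ∨ ¬R) ∧ (¬P ∨ T ∨ S ∨ ¬R) ∧ (Q ∨ S ∨ ¬R)   [distribute ∨ over ∧]
⇔ S ∨ ¬R   [simplify]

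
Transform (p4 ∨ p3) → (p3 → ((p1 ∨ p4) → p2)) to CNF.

(¬p4 ∨ ¬p3 ∨ p2) ∧ (¬p3 ∨ ¬p1 ∨ p2)

(p4 ∨ p3) → (p3 → ((p1 ∨ p4) → p2))
= ¬(p4 ∨ p3) ∨ (p3 → ((p1 ∨ p4) → p2))   [eliminate →]
= ¬(p4 ∨ p3) ∨ ¬p3 ∨ ((p1 ∨ p4) → p2)   [eliminate →]
= ¬(p4 ∨ p3) ∨ ¬p3 ∨ ¬(p1 ∨ p4) ∨ p2   [eliminate →]
= (¬p4 ∧ ¬p3) ∨ ¬p3 ∨ ¬(p1 ∨ p4) ∨ p2   [De Morgan]
= (¬p4 ∧ ¬p3) ∨ ¬p3 ∨ (¬p1 ∧ ¬p4) ∨ p2   [De Morgan]
= (¬p4 ∨ ¬p3 ∨ ¬p1 ∨ p2) ∧ (¬p4 ∨ ¬p3 ∨ ¬p4 ∨ p2) ∧ (¬p3 ∨ ¬p3 ∨ ¬p1 ∨ p2) ∧ (¬p3 ∨ ¬p3 ∨ ¬p4 ∨ p2)   [distribute ∨ over ∧]
= (¬p4 ∨ ¬p3 ∨ p2) ∧ (¬p3 ∨ ¬p1 ∨ p2)   [simplify]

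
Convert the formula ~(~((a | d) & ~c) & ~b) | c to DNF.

(a & ~c) | (d & ~c) | b | c

~(~((a | d) & ~c) & ~b) | c
≡ ~~((a | d) & ~c) | ~~b | c
≡ ((a | d) & ~c) | ~~b | c
≡ ((a | d) & ~c) | b | c
≡ (a & ~c) | (d & ~c) | b | c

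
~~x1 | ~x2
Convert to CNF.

~~x1 | ~x2
⇔ x1 | ~x2   — double negation

x1 | ~x2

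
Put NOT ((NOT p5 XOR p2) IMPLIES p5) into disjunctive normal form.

NOT ((NOT p5 XOR p2) IMPLIES p5)
≡ NOT (NOT (NOT p5 XOR p2) OR p5)   [eliminate IMPLIES]
≡ NOT (NOT ((NOT p5 AND NOT p2) OR (NOT NOT p5 AND p2)) OR p5)   [expand XOR]
≡ NOT NOT ((NOT p5 AND NOT p2) OR (NOT NOT p5 AND p2)) AND NOT p5   [De Morgan]
≡ ((NOT p5 AND NOT p2) OR (NOT NOT p5 AND p2)) AND NOT p5   [double negation]
≡ ((NOT p5 AND NOT p2) OR (p5 AND p2)) AND NOT p5   [double negation]
≡ (NOT p5 AND NOT p2 AND NOT p5) OR (p5 AND p2 AND NOT p5)   [distribute AND over OR]
≡ NOT p5 AND NOT p2   [simplify]

NOT p5 AND NOT p2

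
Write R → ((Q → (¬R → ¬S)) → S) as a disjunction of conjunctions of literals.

¬R ∨ S

R → ((Q → (¬R → ¬S)) → S)
≡ ¬R ∨ ((Q → (¬R → ¬S)) → S)   [eliminate →]
≡ ¬R ∨ ¬(Q → (¬R → ¬S)) ∨ S   [eliminate →]
≡ ¬R ∨ ¬(¬Q ∨ (¬R → ¬S)) ∨ S   [eliminate →]
≡ ¬R ∨ ¬(¬Q ∨ ¬¬R ∨ ¬S) ∨ S   [eliminate →]
≡ ¬R ∨ (¬¬Q ∧ ¬¬¬R ∧ ¬¬S) ∨ S   [De Morgan]
≡ ¬R ∨ (Q ∧ ¬¬¬R ∧ ¬¬S) ∨ S   [double negation]
≡ ¬R ∨ (Q ∧ ¬R ∧ ¬¬S) ∨ S   [double negation]
≡ ¬R ∨ (Q ∧ ¬R ∧ S) ∨ S   [double negation]
≡ ¬R ∨ S   [simplify]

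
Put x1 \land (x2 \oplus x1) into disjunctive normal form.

x1 \land \lnot x2

x1 \land (x2 \oplus x1)
≡ x1 \land ((x2 \land \lnot x1) \lor (\lnot x2 \land x1))   [expand \oplus]
≡ (x1 \land x2 \land \lnot x1) \lor (x1 \land \lnot x2 \land x1)   [distribute \land over \lor]
≡ x1 \land \lnot x2   [simplify]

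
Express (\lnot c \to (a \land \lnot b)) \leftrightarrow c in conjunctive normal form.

\lnot a \lor b \lor c

(\lnot c \to (a \land \lnot b)) \leftrightarrow c
= ((\lnot c \to (a \land \lnot b)) \to c) \land (c \to (\lnot c \to (a \land \lnot b)))   [eliminate \leftrightarrow]
= (\lnot (\lnot c \to (a \land \lnot b)) \lor c) \land (c \to (\lnot c \to (a \land \lnot b)))   [eliminate \to]
= (\lnot (\lnot \lnot c \lor (a \land \lnot b)) \lor c) \land (c \to (\lnot c \to (a \land \lnot b)))   [eliminate \to]
= (\lnot (\lnot \lnot c \lor (a \land \lnot b)) \lor c) \land (\lnot c \lor (\lnot c \to (a \land \lnot b)))   [eliminate \to]
= (\lnot (\lnot \lnot c \lor (a \land \lnot b)) \lor c) \land (\lnot c \lor \lnot \lnot c \lor (a \land \lnot b))   [eliminate \to]
= ((\lnot \lnot \lnot c \land \lnot (a \land \lnot b)) \lor c) \land (\lnot c \lor \lnot \lnot c \lor (a \land \lnot b))   [De Morgan]
= ((\lnot c \land \lnot (a \land \lnot b)) \lor c) \land (\lnot c \lor \lnot \lnot c \lor (a \land \lnot b))   [double negation]
= ((\lnot c \land (\lnot a \lor \lnot \lnot b)) \lor c) \land (\lnot c \lor \lnot \lnot c \lor (a \land \lnot b))   [De Morgan]
= ((\lnot c \land (\lnot a \lor b)) \lor c) \land (\lnot c \lor \lnot \lnot c \lor (a \land \lnot b))   [double negation]
= ((\lnot c \land (\lnot a \lor b)) \lor c) \land (\lnot c \lor c \lor (a \land \lnot b))   [double negation]
= (\lnot c \lor c) \land (\lnot a \lor b \lor c) \land (\lnot c \lor c \lor a) \land (\lnot c \lor c \lor \lnot b)   [distribute \lor over \land]
= \lnot a \lor b \lor c   [simplify]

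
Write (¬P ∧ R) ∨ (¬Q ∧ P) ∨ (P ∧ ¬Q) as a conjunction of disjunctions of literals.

(¬P ∧ R) ∨ (¬Q ∧ P) ∨ (P ∧ ¬Q)
≡ (¬P ∨ ¬Q ∨ P) ∧ (¬P ∨ ¬Q ∨ ¬Q) ∧ (¬P ∨ P ∨ P) ∧ (¬P ∨ P ∨ ¬Q) ∧ (R ∨ ¬Q ∨ P) ∧ (R ∨ ¬Q ∨ ¬Q) ∧ (R ∨ P ∨ P) ∧ (R ∨ P ∨ ¬Q)   [distribute ∨ over ∧]
≡ (¬P ∨ ¬Q) ∧ (R ∨ ¬Q) ∧ (R ∨ P)   [simplify]

(¬P ∨ ¬Q) ∧ (R ∨ ¬Q) ∧ (R ∨ P)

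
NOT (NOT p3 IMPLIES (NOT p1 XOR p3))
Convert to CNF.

NOT p3 AND (p1 OR p3)

NOT (NOT p3 IMPLIES (NOT p1 XOR p3))
= NOT (NOT NOT p3 OR (NOT p1 XOR p3))
= NOT (NOT NOT p3 OR ((NOT p1 OR p3) AND NOT (NOT p1 AND p3)))
= NOT NOT NOT p3 AND NOT ((NOT p1 OR p3) AND NOT (NOT p1 AND p3))
= NOT p3 AND NOT ((NOT p1 OR p3) AND NOT (NOT p1 AND p3))
= NOT p3 AND (NOT (NOT p1 OR p3) OR NOT NOT (NOT p1 AND p3))
= NOT p3 AND ((NOT NOT p1 AND NOT p3) OR NOT NOT (NOT p1 AND p3))
= NOT p3 AND ((p1 AND NOT p3) OR NOT NOT (NOT p1 AND p3))
= NOT p3 AND ((p1 AND NOT p3) OR (NOT p1 AND p3))
= NOT p3 AND (p1 OR NOT p1) AND (p1 OR p3) AND (NOT p3 OR NOT p1) AND (NOT p3 OR p3)
= NOT p3 AND (p1 OR p3)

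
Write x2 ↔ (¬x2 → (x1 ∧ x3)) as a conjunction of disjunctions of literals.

x2 ↔ (¬x2 → (x1 ∧ x3))
⇔ (x2 → (¬x2 → (x1 ∧ x3))) ∧ ((¬x2 → (x1 ∧ x3)) → x2)
⇔ (¬x2 ∨ (¬x2 → (x1 ∧ x3))) ∧ ((¬x2 → (x1 ∧ x3)) → x2)
⇔ (¬x2 ∨ ¬¬x2 ∨ (x1 ∧ x3)) ∧ ((¬x2 → (x1 ∧ x3)) → x2)
⇔ (¬x2 ∨ ¬¬x2 ∨ (x1 ∧ x3)) ∧ (¬(¬x2 → (x1 ∧ x3)) ∨ x2)
⇔ (¬x2 ∨ ¬¬x2 ∨ (x1 ∧ x3)) ∧ (¬(¬¬x2 ∨ (x1 ∧ x3)) ∨ x2)
⇔ (¬x2 ∨ x2 ∨ (x1 ∧ x3)) ∧ (¬(¬¬x2 ∨ (x1 ∧ x3)) ∨ x2)
⇔ (¬x2 ∨ x2 ∨ (x1 ∧ x3)) ∧ ((¬¬¬x2 ∧ ¬(x1 ∧ x3)) ∨ x2)
⇔ (¬x2 ∨ x2 ∨ (x1 ∧ x3)) ∧ ((¬x2 ∧ ¬(x1 ∧ x3)) ∨ x2)
⇔ (¬x2 ∨ x2 ∨ (x1 ∧ x3)) ∧ ((¬x2 ∧ (¬x1 ∨ ¬x3)) ∨ x2)
⇔ (¬x2 ∨ x2 ∨ x1) ∧ (¬x2 ∨ x2 ∨ x3) ∧ (¬x2 ∨ x2) ∧ (¬x1 ∨ ¬x3 ∨ x2)
⇔ ¬x1 ∨ ¬x3 ∨ x2

¬x1 ∨ ¬x3 ∨ x2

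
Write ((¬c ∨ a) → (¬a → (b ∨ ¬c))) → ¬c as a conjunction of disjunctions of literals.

(¬c ∨ a) ∧ (¬a ∨ ¬c) ∧ (¬b ∨ ¬c)

((¬c ∨ a) → (¬a → (b ∨ ¬c))) → ¬c
⇔ ¬((¬c ∨ a) → (¬a → (b ∨ ¬c))) ∨ ¬c   [eliminate →]
⇔ ¬(¬(¬c ∨ a) ∨ (¬a → (b ∨ ¬c))) ∨ ¬c   [eliminate →]
⇔ ¬(¬(¬c ∨ a) ∨ ¬¬a ∨ b ∨ ¬c) ∨ ¬c   [eliminate →]
⇔ (¬¬(¬c ∨ a) ∧ ¬¬¬a ∧ ¬b ∧ ¬¬c) ∨ ¬c   [De Morgan]
⇔ ((¬c ∨ a) ∧ ¬¬¬a ∧ ¬b ∧ ¬¬c) ∨ ¬c   [double negation]
⇔ ((¬c ∨ a) ∧ ¬a ∧ ¬b ∧ ¬¬c) ∨ ¬c   [double negation]
⇔ ((¬c ∨ a) ∧ ¬a ∧ ¬b ∧ c) ∨ ¬c   [double negation]
⇔ (¬c ∨ a ∨ ¬c) ∧ (¬a ∨ ¬c) ∧ (¬b ∨ ¬c) ∧ (c ∨ ¬c)   [distribute ∨ over ∧]
⇔ (¬c ∨ a) ∧ (¬a ∨ ¬c) ∧ (¬b ∨ ¬c)   [simplify]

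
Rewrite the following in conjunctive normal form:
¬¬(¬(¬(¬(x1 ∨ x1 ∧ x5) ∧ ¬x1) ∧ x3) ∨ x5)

¬¬(¬(¬(¬(x1 ∨ x1 ∧ x5) ∧ ¬x1) ∧ x3) ∨ x5)
= ¬(¬(¬(x1 ∨ x1 ∧ x5) ∧ ¬x1) ∧ x3) ∨ x5   (double negation)
= ¬¬(¬(x1 ∨ x1 ∧ x5) ∧ ¬x1) ∨ ¬x3 ∨ x5   (De Morgan)
= ¬(x1 ∨ x1 ∧ x5) ∧ ¬x1 ∨ ¬x3 ∨ x5   (double negation)
= ¬x1 ∧ ¬(x1 ∧ x5) ∧ ¬x1 ∨ ¬x3 ∨ x5   (De Morgan)
= ¬x1 ∧ (¬x1 ∨ ¬x5) ∧ ¬x1 ∨ ¬x3 ∨ x5   (De Morgan)
= (¬x1 ∨ ¬x3 ∨ x5) ∧ (¬x1 ∨ ¬x5 ∨ ¬x3 ∨ x5) ∧ (¬x1 ∨ ¬x3 ∨ x5)   (distribute ∨ over ∧)
= ¬x1 ∨ ¬x3 ∨ x5   (simplify)

¬x1 ∨ ¬x3 ∨ x5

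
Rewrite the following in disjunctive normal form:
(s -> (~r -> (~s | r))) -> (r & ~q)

(s & ~r) | (r & ~q)

(s -> (~r -> (~s | r))) -> (r & ~q)
⇔ ~(s -> (~r -> (~s | r))) | (r & ~q)   [eliminate ->]
⇔ ~(~s | (~r -> (~s | r))) | (r & ~q)   [eliminate ->]
⇔ ~(~s | ~~r | ~s | r) | (r & ~q)   [eliminate ->]
⇔ (~~s & ~~~r & ~~s & ~r) | (r & ~q)   [De Morgan]
⇔ (s & ~~~r & ~~s & ~r) | (r & ~q)   [double negation]
⇔ (s & ~r & ~~s & ~r) | (r & ~q)   [double negation]
⇔ (s & ~r & s & ~r) | (r & ~q)   [double negation]
⇔ (s & ~r) | (r & ~q)   [simplify]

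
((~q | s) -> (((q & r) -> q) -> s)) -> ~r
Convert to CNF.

((~q | s) -> (((q & r) -> q) -> s)) -> ~r
⇔ ~((~q | s) -> (((q & r) -> q) -> s)) | ~r   [eliminate ->]
⇔ ~(~(~q | s) | (((q & r) -> q) -> s)) | ~r   [eliminate ->]
⇔ ~(~(~q | s) | ~((q & r) -> q) | s) | ~r   [eliminate ->]
⇔ ~(~(~q | s) | ~(~(q & r) | q) | s) | ~r   [eliminate ->]
⇔ (~~(~q | s) & ~~(~(q & r) | q) & ~s) | ~r   [De Morgan]
⇔ ((~q | s) & ~~(~(q & r) | q) & ~s) | ~r   [double negation]
⇔ ((~q | s) & (~(q & r) | q) & ~s) | ~r   [double negation]
⇔ ((~q | s) & (~q | ~r | q) & ~s) | ~r   [De Morgan]
⇔ (~q | s | ~r) & (~q | ~r | q | ~r) & (~s | ~r)   [distribute | over &]
⇔ (~q | s | ~r) & (~s | ~r)   [simplify]

(~q | s | ~r) & (~s | ~r)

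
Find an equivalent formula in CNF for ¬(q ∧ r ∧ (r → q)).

¬q ∨ ¬r

¬(q ∧ r ∧ (r → q))
= ¬(q ∧ r ∧ (¬r ∨ q))
= ¬q ∨ ¬r ∨ ¬(¬r ∨ q)
= ¬q ∨ ¬r ∨ (¬¬r ∧ ¬q)
= ¬q ∨ ¬r ∨ (r ∧ ¬q)
= (¬q ∨ ¬r ∨ r) ∧ (¬q ∨ ¬r ∨ ¬q)
= ¬q ∨ ¬r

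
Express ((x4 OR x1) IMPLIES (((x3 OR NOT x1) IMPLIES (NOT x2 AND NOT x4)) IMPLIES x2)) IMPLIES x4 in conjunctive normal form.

(x4 OR x1) AND (NOT x2 OR x4)

((x4 OR x1) IMPLIES (((x3 OR NOT x1) IMPLIES (NOT x2 AND NOT x4)) IMPLIES x2)) IMPLIES x4
≡ NOT ((x4 OR x1) IMPLIES (((x3 OR NOT x1) IMPLIES (NOT x2 AND NOT x4)) IMPLIES x2)) OR x4   — eliminate IMPLIES
≡ NOT (NOT (x4 OR x1) OR (((x3 OR NOT x1) IMPLIES (NOT x2 AND NOT x4)) IMPLIES x2)) OR x4   — eliminate IMPLIES
≡ NOT (NOT (x4 OR x1) OR NOT ((x3 OR NOT x1) IMPLIES (NOT x2 AND NOT x4)) OR x2) OR x4   — eliminate IMPLIES
≡ NOT (NOT (x4 OR x1) OR NOT (NOT (x3 OR NOT x1) OR (NOT x2 AND NOT x4)) OR x2) OR x4   — eliminate IMPLIES
≡ (NOT NOT (x4 OR x1) AND NOT NOT (NOT (x3 OR NOT x1) OR (NOT x2 AND NOT x4)) AND NOT x2) OR x4   — De Morgan
≡ ((x4 OR x1) AND NOT NOT (NOT (x3 OR NOT x1) OR (NOT x2 AND NOT x4)) AND NOT x2) OR x4   — double negation
≡ ((x4 OR x1) AND (NOT (x3 OR NOT x1) OR (NOT x2 AND NOT x4)) AND NOT x2) OR x4   — double negation
≡ ((x4 OR x1) AND ((NOT x3 AND NOT NOT x1) OR (NOT x2 AND NOT x4)) AND NOT x2) OR x4   — De Morgan
≡ ((x4 OR x1) AND ((NOT x3 AND x1) OR (NOT x2 AND NOT x4)) AND NOT x2) OR x4   — double negation
≡ (x4 OR x1 OR x4) AND (NOT x3 OR NOT x2 OR x4) AND (NOT x3 OR NOT x4 OR x4) AND (x1 OR NOT x2 OR x4) AND (x1 OR NOT x4 OR x4) AND (NOT x2 OR x4)   — distribute OR over AND
≡ (x4 OR x1) AND (NOT x2 OR x4)   — simplify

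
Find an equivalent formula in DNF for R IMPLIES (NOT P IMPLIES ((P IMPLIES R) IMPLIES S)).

R IMPLIES (NOT P IMPLIES ((P IMPLIES R) IMPLIES S))
≡ NOT R OR (NOT P IMPLIES ((P IMPLIES R) IMPLIES S))   — eliminate IMPLIES
≡ NOT R OR NOT NOT P OR ((P IMPLIES R) IMPLIES S)   — eliminate IMPLIES
≡ NOT R OR NOT NOT P OR NOT (P IMPLIES R) OR S   — eliminate IMPLIES
≡ NOT R OR NOT NOT P OR NOT (NOT P OR R) OR S   — eliminate IMPLIES
≡ NOT R OR P OR NOT (NOT P OR R) OR S   — double negation
≡ NOT R OR P OR (NOT NOT P AND NOT R) OR S   — De Morgan
≡ NOT R OR P OR (P AND NOT R) OR S   — double negation
≡ NOT R OR P OR S   — simplify

NOT R OR P OR S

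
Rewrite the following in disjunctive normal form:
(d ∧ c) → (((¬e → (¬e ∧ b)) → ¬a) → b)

(d ∧ c) → (((¬e → (¬e ∧ b)) → ¬a) → b)
≡ ¬(d ∧ c) ∨ (((¬e → (¬e ∧ b)) → ¬a) → b)
≡ ¬(d ∧ c) ∨ ¬((¬e → (¬e ∧ b)) → ¬a) ∨ b
≡ ¬(d ∧ c) ∨ ¬(¬(¬e → (¬e ∧ b)) ∨ ¬a) ∨ b
≡ ¬(d ∧ c) ∨ ¬(¬(¬¬e ∨ (¬e ∧ b)) ∨ ¬a) ∨ b
≡ ¬d ∨ ¬c ∨ ¬(¬(¬¬e ∨ (¬e ∧ b)) ∨ ¬a) ∨ b
≡ ¬d ∨ ¬c ∨ (¬¬(¬¬e ∨ (¬e ∧ b)) ∧ ¬¬a) ∨ b
≡ ¬d ∨ ¬c ∨ ((¬¬e ∨ (¬e ∧ b)) ∧ ¬¬a) ∨ b
≡ ¬d ∨ ¬c ∨ ((e ∨ (¬e ∧ b)) ∧ ¬¬a) ∨ b
≡ ¬d ∨ ¬c ∨ ((e ∨ (¬e ∧ b)) ∧ a) ∨ b
≡ ¬d ∨ ¬c ∨ (e ∧ a) ∨ (¬e ∧ b ∧ a) ∨ b
≡ ¬d ∨ ¬c ∨ (e ∧ a) ∨ b

¬d ∨ ¬c ∨ (e ∧ a) ∨ b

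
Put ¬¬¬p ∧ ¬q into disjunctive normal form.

¬¬¬p ∧ ¬q
⇔ ¬p ∧ ¬q   — double negation

¬p ∧ ¬q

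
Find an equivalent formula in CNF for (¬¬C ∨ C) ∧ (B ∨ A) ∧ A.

(¬¬C ∨ C) ∧ (B ∨ A) ∧ A
≡ (C ∨ C) ∧ (B ∨ A) ∧ A
≡ C ∧ A

C ∧ A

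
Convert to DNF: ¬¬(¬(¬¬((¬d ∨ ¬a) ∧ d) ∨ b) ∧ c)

(d ∧ a ∧ ¬b ∧ c) ∨ (¬d ∧ ¬b ∧ c)

¬¬(¬(¬¬((¬d ∨ ¬a) ∧ d) ∨ b) ∧ c)
≡ ¬(¬¬((¬d ∨ ¬a) ∧ d) ∨ b) ∧ c   [double negation]
≡ ¬¬¬((¬d ∨ ¬a) ∧ d) ∧ ¬b ∧ c   [De Morgan]
≡ ¬((¬d ∨ ¬a) ∧ d) ∧ ¬b ∧ c   [double negation]
≡ (¬(¬d ∨ ¬a) ∨ ¬d) ∧ ¬b ∧ c   [De Morgan]
≡ ((¬¬d ∧ ¬¬a) ∨ ¬d) ∧ ¬b ∧ c   [De Morgan]
≡ ((d ∧ ¬¬a) ∨ ¬d) ∧ ¬b ∧ c   [double negation]
≡ ((d ∧ a) ∨ ¬d) ∧ ¬b ∧ c   [double negation]
≡ (d ∧ a ∧ ¬b ∧ c) ∨ (¬d ∧ ¬b ∧ c)   [distribute ∧ over ∨]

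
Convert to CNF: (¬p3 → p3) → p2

¬p3 ∨ p2

(¬p3 → p3) → p2
≡ ¬(¬p3 → p3) ∨ p2   [eliminate →]
≡ ¬(¬¬p3 ∨ p3) ∨ p2   [eliminate →]
≡ (¬¬¬p3 ∧ ¬p3) ∨ p2   [De Morgan]
≡ (¬p3 ∧ ¬p3) ∨ p2   [double negation]
≡ (¬p3 ∨ p2) ∧ (¬p3 ∨ p2)   [distribute ∨ over ∧]
≡ ¬p3 ∨ p2   [simplify]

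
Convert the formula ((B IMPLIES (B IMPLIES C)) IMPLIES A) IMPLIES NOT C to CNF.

((B IMPLIES (B IMPLIES C)) IMPLIES A) IMPLIES NOT C
= NOT ((B IMPLIES (B IMPLIES C)) IMPLIES A) OR NOT C
= NOT (NOT (B IMPLIES (B IMPLIES C)) OR A) OR NOT C
= NOT (NOT (NOT B OR (B IMPLIES C)) OR A) OR NOT C
= NOT (NOT (NOT B OR NOT B OR C) OR A) OR NOT C
= (NOT NOT (NOT B OR NOT B OR C) AND NOT A) OR NOT C
= ((NOT B OR NOT B OR C) AND NOT A) OR NOT C
= (NOT B OR NOT B OR C OR NOT C) AND (NOT A OR NOT C)
= NOT A OR NOT C

NOT A OR NOT C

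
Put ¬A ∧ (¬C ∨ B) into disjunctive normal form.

¬A ∧ (¬C ∨ B)
≡ (¬A ∧ ¬C) ∨ (¬A ∧ B)   — distribute ∧ over ∨

(¬A ∧ ¬C) ∨ (¬A ∧ B)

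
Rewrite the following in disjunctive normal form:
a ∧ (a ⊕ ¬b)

a ∧ b

a ∧ (a ⊕ ¬b)
≡ a ∧ ((a ∧ ¬¬b) ∨ (¬a ∧ ¬b))   (expand ⊕)
≡ a ∧ ((a ∧ b) ∨ (¬a ∧ ¬b))   (double negation)
≡ (a ∧ a ∧ b) ∨ (a ∧ ¬a ∧ ¬b)   (distribute ∧ over ∨)
≡ a ∧ b   (simplify)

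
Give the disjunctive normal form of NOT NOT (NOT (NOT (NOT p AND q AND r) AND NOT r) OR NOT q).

r OR NOT q

NOT NOT (NOT (NOT (NOT p AND q AND r) AND NOT r) OR NOT q)
⇔ NOT (NOT (NOT p AND q AND r) AND NOT r) OR NOT q
⇔ NOT NOT (NOT p AND q AND r) OR NOT NOT r OR NOT q
⇔ (NOT p AND q AND r) OR NOT NOT r OR NOT q
⇔ (NOT p AND q AND r) OR r OR NOT q
⇔ r OR NOT q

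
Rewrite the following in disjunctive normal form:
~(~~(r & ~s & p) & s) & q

(~r & q) | (s & q) | (~p & q) | (~s & q)

~(~~(r & ~s & p) & s) & q
= (~~~(r & ~s & p) | ~s) & q   — De Morgan
= (~(r & ~s & p) | ~s) & q   — double negation
= (~r | ~~s | ~p | ~s) & q   — De Morgan
= (~r | s | ~p | ~s) & q   — double negation
= (~r & q) | (s & q) | (~p & q) | (~s & q)   — distribute & over |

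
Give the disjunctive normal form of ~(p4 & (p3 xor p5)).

~p4 | (~p3 & ~p5) | (p5 & p3)

~(p4 & (p3 xor p5))
⇔ ~(p4 & ((p3 & ~p5) | (~p3 & p5)))   — expand xor
⇔ ~p4 | ~((p3 & ~p5) | (~p3 & p5))   — De Morgan
⇔ ~p4 | (~(p3 & ~p5) & ~(~p3 & p5))   — De Morgan
⇔ ~p4 | ((~p3 | ~~p5) & ~(~p3 & p5))   — De Morgan
⇔ ~p4 | ((~p3 | p5) & ~(~p3 & p5))   — double negation
⇔ ~p4 | ((~p3 | p5) & (~~p3 | ~p5))   — De Morgan
⇔ ~p4 | ((~p3 | p5) & (p3 | ~p5))   — double negation
⇔ ~p4 | (~p3 & p3) | (~p3 & ~p5) | (p5 & p3) | (p5 & ~p5)   — distribute & over |
⇔ ~p4 | (~p3 & ~p5) | (p5 & p3)   — simplify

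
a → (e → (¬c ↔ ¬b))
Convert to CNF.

(¬a ∨ ¬e ∨ c ∨ ¬b) ∧ (¬a ∨ ¬e ∨ b ∨ ¬c)

a → (e → (¬c ↔ ¬b))
= ¬a ∨ (e → (¬c ↔ ¬b))   [eliminate →]
= ¬a ∨ ¬e ∨ (¬c ↔ ¬b)   [eliminate →]
= ¬a ∨ ¬e ∨ ((¬c → ¬b) ∧ (¬b → ¬c))   [eliminate ↔]
= ¬a ∨ ¬e ∨ ((¬¬c ∨ ¬b) ∧ (¬b → ¬c))   [eliminate →]
= ¬a ∨ ¬e ∨ ((¬¬c ∨ ¬b) ∧ (¬¬b ∨ ¬c))   [eliminate →]
= ¬a ∨ ¬e ∨ ((c ∨ ¬b) ∧ (¬¬b ∨ ¬c))   [double negation]
= ¬a ∨ ¬e ∨ ((c ∨ ¬b) ∧ (b ∨ ¬c))   [double negation]
= (¬a ∨ ¬e ∨ c ∨ ¬b) ∧ (¬a ∨ ¬e ∨ b ∨ ¬c)   [distribute ∨ over ∧]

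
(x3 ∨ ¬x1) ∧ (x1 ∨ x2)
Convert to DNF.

(x3 ∧ x1) ∨ (x3 ∧ x2) ∨ (¬x1 ∧ x2)

(x3 ∨ ¬x1) ∧ (x1 ∨ x2)
⇔ (x3 ∧ x1) ∨ (x3 ∧ x2) ∨ (¬x1 ∧ x1) ∨ (¬x1 ∧ x2)   [distribute ∧ over ∨]
⇔ (x3 ∧ x1) ∨ (x3 ∧ x2) ∨ (¬x1 ∧ x2)   [simplify]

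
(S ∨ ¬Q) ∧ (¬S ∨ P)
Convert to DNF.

(S ∨ ¬Q) ∧ (¬S ∨ P)
⇔ S ∧ ¬S ∨ S ∧ P ∨ ¬Q ∧ ¬S ∨ ¬Q ∧ P   [distribute ∧ over ∨]
⇔ S ∧ P ∨ ¬Q ∧ ¬S ∨ ¬Q ∧ P   [simplify]

S ∧ P ∨ ¬Q ∧ ¬S ∨ ¬Q ∧ P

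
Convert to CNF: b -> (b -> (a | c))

b -> (b -> (a | c))
= ~b | (b -> (a | c))   [eliminate ->]
= ~b | ~b | a | c   [eliminate ->]
= ~b | a | c   [simplify]

~b | a | c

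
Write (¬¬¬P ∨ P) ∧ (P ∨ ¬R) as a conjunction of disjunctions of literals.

(¬¬¬P ∨ P) ∧ (P ∨ ¬R)
= (¬P ∨ P) ∧ (P ∨ ¬R)   [double negation]
= P ∨ ¬R   [simplify]

P ∨ ¬R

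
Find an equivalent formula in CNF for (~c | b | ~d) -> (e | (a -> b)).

(~c | b | ~d) -> (e | (a -> b))
≡ ~(~c | b | ~d) | e | (a -> b)   [eliminate ->]
≡ ~(~c | b | ~d) | e | ~a | b   [eliminate ->]
≡ (~~c & ~b & ~~d) | e | ~a | b   [De Morgan]
≡ (c & ~b & ~~d) | e | ~a | b   [double negation]
≡ (c & ~b & d) | e | ~a | b   [double negation]
≡ (c | e | ~a | b) & (~b | e | ~a | b) & (d | e | ~a | b)   [distribute | over &]
≡ (c | e | ~a | b) & (d | e | ~a | b)   [simplify]

(c | e | ~a | b) & (d | e | ~a | b)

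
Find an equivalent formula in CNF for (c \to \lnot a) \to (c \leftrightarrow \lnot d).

(c \to \lnot a) \to (c \leftrightarrow \lnot d)
⇔ \lnot (c \to \lnot a) \lor (c \leftrightarrow \lnot d)   [eliminate \to]
⇔ \lnot (\lnot c \lor \lnot a) \lor (c \leftrightarrow \lnot d)   [eliminate \to]
⇔ \lnot (\lnot c \lor \lnot a) \lor ((c \to \lnot d) \land (\lnot d \to c))   [eliminate \leftrightarrow]
⇔ \lnot (\lnot c \lor \lnot a) \lor ((\lnot c \lor \lnot d) \land (\lnot d \to c))   [eliminate \to]
⇔ \lnot (\lnot c \lor \lnot a) \lor ((\lnot c \lor \lnot d) \land (\lnot \lnot d \lor c))   [eliminate \to]
⇔ (\lnot \lnot c \land \lnot \lnot a) \lor ((\lnot c \lor \lnot d) \land (\lnot \lnot d \lor c))   [De Morgan]
⇔ (c \land \lnot \lnot a) \lor ((\lnot c \lor \lnot d) \land (\lnot \lnot d \lor c))   [double negation]
⇔ (c \land a) \lor ((\lnot c \lor \lnot d) \land (\lnot \lnot d \lor c))   [double negation]
⇔ (c \land a) \lor ((\lnot c \lor \lnot d) \land (d \lor c))   [double negation]
⇔ (c \lor \lnot c \lor \lnot d) \land (c \lor d \lor c) \land (a \lor \lnot c \lor \lnot d) \land (a \lor d \lor c)   [distribute \lor over \land]
⇔ (c \lor d) \land (a \lor \lnot c \lor \lnot d)   [simplify]

(c \lor d) \land (a \lor \lnot c \lor \lnot d)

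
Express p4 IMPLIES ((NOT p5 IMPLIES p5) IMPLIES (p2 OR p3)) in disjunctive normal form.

p4 IMPLIES ((NOT p5 IMPLIES p5) IMPLIES (p2 OR p3))
⇔ NOT p4 OR ((NOT p5 IMPLIES p5) IMPLIES (p2 OR p3))
⇔ NOT p4 OR NOT (NOT p5 IMPLIES p5) OR p2 OR p3
⇔ NOT p4 OR NOT (NOT NOT p5 OR p5) OR p2 OR p3
⇔ NOT p4 OR (NOT NOT NOT p5 AND NOT p5) OR p2 OR p3
⇔ NOT p4 OR (NOT p5 AND NOT p5) OR p2 OR p3
⇔ NOT p4 OR NOT p5 OR p2 OR p3

NOT p4 OR NOT p5 OR p2 OR p3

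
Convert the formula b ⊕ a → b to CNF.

¬a ∨ b

b ⊕ a → b
= ¬(b ⊕ a) ∨ b   — eliminate →
= ¬((b ∨ a) ∧ ¬(b ∧ a)) ∨ b   — expand ⊕
= ¬(b ∨ a) ∨ ¬¬(b ∧ a) ∨ b   — De Morgan
= ¬b ∧ ¬a ∨ ¬¬(b ∧ a) ∨ b   — De Morgan
= ¬b ∧ ¬a ∨ b ∧ a ∨ b   — double negation
= (¬b ∨ b ∨ b) ∧ (¬b ∨ a ∨ b) ∧ (¬a ∨ b ∨ b) ∧ (¬a ∨ a ∨ b)   — distribute ∨ over ∧
= ¬a ∨ b   — simplify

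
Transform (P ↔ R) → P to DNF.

(P ↔ R) → P
= ¬(P ↔ R) ∨ P   [eliminate →]
= ¬((P → R) ∧ (R → P)) ∨ P   [eliminate ↔]
= ¬((¬P ∨ R) ∧ (R → P)) ∨ P   [eliminate →]
= ¬((¬P ∨ R) ∧ (¬R ∨ P)) ∨ P   [eliminate →]
= ¬(¬P ∨ R) ∨ ¬(¬R ∨ P) ∨ P   [De Morgan]
= (¬¬P ∧ ¬R) ∨ ¬(¬R ∨ P) ∨ P   [De Morgan]
= (P ∧ ¬R) ∨ ¬(¬R ∨ P) ∨ P   [double negation]
= (P ∧ ¬R) ∨ (¬¬R ∧ ¬P) ∨ P   [De Morgan]
= (P ∧ ¬R) ∨ (R ∧ ¬P) ∨ P   [double negation]
= (R ∧ ¬P) ∨ P   [simplify]

(R ∧ ¬P) ∨ P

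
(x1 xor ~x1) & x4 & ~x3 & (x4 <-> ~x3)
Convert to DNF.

(x1 xor ~x1) & x4 & ~x3 & (x4 <-> ~x3)
⇔ ((x1 & ~~x1) | (~x1 & ~x1)) & x4 & ~x3 & (x4 <-> ~x3)
⇔ ((x1 & ~~x1) | (~x1 & ~x1)) & x4 & ~x3 & (x4 -> ~x3) & (~x3 -> x4)
⇔ ((x1 & ~~x1) | (~x1 & ~x1)) & x4 & ~x3 & (~x4 | ~x3) & (~x3 -> x4)
⇔ ((x1 & ~~x1) | (~x1 & ~x1)) & x4 & ~x3 & (~x4 | ~x3) & (~~x3 | x4)
⇔ ((x1 & x1) | (~x1 & ~x1)) & x4 & ~x3 & (~x4 | ~x3) & (~~x3 | x4)
⇔ ((x1 & x1) | (~x1 & ~x1)) & x4 & ~x3 & (~x4 | ~x3) & (x3 | x4)
⇔ (x1 & x1 & x4 & ~x3 & ~x4 & x3) | (x1 & x1 & x4 & ~x3 & ~x4 & x4) | (x1 & x1 & x4 & ~x3 & ~x3 & x3) | (x1 & x1 & x4 & ~x3 & ~x3 & x4) | (~x1 & ~x1 & x4 & ~x3 & ~x4 & x3) | (~x1 & ~x1 & x4 & ~x3 & ~x4 & x4) | (~x1 & ~x1 & x4 & ~x3 & ~x3 & x3) | (~x1 & ~x1 & x4 & ~x3 & ~x3 & x4)
⇔ (x1 & x4 & ~x3) | (~x1 & x4 & ~x3)

(x1 & x4 & ~x3) | (~x1 & x4 & ~x3)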